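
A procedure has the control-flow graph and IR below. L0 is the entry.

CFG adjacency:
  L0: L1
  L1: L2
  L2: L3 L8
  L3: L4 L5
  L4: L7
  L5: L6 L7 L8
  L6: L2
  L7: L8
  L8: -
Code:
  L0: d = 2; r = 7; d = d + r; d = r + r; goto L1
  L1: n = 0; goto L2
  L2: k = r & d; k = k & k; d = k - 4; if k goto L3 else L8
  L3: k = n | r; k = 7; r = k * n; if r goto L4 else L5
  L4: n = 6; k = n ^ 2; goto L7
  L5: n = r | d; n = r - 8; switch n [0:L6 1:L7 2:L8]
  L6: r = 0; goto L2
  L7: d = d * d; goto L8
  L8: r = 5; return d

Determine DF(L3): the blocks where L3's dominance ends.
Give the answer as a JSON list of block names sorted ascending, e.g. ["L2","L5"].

Answer: ["L2", "L8"]

Working:
idom tree: L1←L0 L2←L1 L3←L2 L4←L3 L5←L3 L6←L5 L7←L3 L8←L2
Dom at joins:
  L2: preds {L1,L6}: {L0,L1} ∩ {L0,L1,L2,L3,L5,L6} = {L0,L1}; idom=L1
  L7: preds {L4,L5}: {L0,L1,L2,L3,L4} ∩ {L0,L1,L2,L3,L5} = {L0,L1,L2,L3}; idom=L3
  L8: preds {L2,L5,L7}: {L0,L1,L2} ∩ {L0,L1,L2,L3,L5} ∩ {L0,L1,L2,L3,L7} = {L0,L1,L2}; idom=L2

Frontier:
  L2←L1: walk · to L1
  L2←L6: walk L6→L5→L3→L2 to L1
  L7←L4: walk L4 to L3
  L7←L5: walk L5 to L3
  L8←L2: walk · to L2
  L8←L5: walk L5→L3 to L2
  L8←L7: walk L7→L3 to L2
  L0 → ∅
  L1 → ∅
  L2 → {L2}
  L3 → {L2,L8}
  L4 → {L7}
  L5 → {L2,L7,L8}
  L6 → {L2}
  L7 → {L8}
  L8 → ∅

DF(L3) = ["L2", "L8"]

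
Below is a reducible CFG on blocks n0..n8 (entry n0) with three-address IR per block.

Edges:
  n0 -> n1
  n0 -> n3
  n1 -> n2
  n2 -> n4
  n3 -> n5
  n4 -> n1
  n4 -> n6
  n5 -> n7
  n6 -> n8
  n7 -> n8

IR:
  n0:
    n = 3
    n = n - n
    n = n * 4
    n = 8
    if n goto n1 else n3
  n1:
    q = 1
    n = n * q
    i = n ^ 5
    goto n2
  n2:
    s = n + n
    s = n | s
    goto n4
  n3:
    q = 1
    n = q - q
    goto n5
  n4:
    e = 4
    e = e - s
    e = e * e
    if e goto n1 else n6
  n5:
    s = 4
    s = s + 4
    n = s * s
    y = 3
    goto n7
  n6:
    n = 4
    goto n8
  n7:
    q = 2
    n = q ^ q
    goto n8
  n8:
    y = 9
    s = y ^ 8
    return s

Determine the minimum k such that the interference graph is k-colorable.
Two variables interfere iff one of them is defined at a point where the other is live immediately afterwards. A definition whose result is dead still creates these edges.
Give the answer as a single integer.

Per-block:
  n0 def {n} use ∅
  n1 def {i,n,q} use {n}
  n2 def {s} use {n}
  n3 def {n,q} use ∅
  n4 def {e} use {s}
  n5 def {n,s,y} use ∅
  n6 def {n} use ∅
  n7 def {n,q} use ∅
  n8 def {s,y} use ∅

Liveness:
  live n0: ∅→{n}
  live n1: {n}→{n}
  live n2: {n}→{n,s}
  live n3: ∅→∅
  live n4: {n,s}→{n}
  live n5: ∅→∅
  live n6: ∅→∅
  live n7: ∅→∅
  live n8: ∅→∅

Interference:
  e — {n,s}
  i — {n}
  n — {e,i,q,s}
  q — {n}
  s — {e,n}
  y — ∅

Registers:
  lower bound: {e,n,s} mutually conflict ⇒ χ ≥ 3
  assign e→r1 i→r1 n→r0 q→r1 s→r2 y→r0 — no edge inside a register ⇒ χ ≤ 3
  χ = 3

Answer: 3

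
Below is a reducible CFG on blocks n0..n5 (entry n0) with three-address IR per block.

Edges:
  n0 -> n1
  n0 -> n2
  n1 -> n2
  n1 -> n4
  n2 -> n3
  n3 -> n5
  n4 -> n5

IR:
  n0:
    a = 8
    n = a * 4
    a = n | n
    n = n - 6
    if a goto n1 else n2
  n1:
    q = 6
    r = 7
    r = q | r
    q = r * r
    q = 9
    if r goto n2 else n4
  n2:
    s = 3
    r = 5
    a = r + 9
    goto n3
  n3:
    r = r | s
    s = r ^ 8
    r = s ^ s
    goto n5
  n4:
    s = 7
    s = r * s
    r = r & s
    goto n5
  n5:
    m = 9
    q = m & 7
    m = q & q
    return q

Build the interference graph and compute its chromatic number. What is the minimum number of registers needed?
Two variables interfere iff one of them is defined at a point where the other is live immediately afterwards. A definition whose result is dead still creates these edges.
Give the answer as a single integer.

Answer: 3

Analysis:
Block summaries:
  n0: {a,n} / ∅
  n1: {q,r} / ∅
  n2: {a,r,s} / ∅
  n3: {r,s} / {r,s}
  n4: {r,s} / {r}
  n5: {m,q} / ∅

Liveness:
  live n0: ∅→∅
  live n1: ∅→{r}
  live n2: ∅→{r,s}
  live n3: {r,s}→∅
  live n4: {r}→∅
  live n5: ∅→∅

Interference:
  a — {n,r,s}
  m — {q}
  n — {a}
  q — {m,r}
  r — {a,q,s}
  s — {a,r}

Chromatic number:
  clique {a,r,s} ⇒ need ≥ 3
  assign a→R0 m→R1 n→R1 q→R0 r→R1 s→R2 — no edge inside a register ⇒ χ ≤ 3
  χ = 3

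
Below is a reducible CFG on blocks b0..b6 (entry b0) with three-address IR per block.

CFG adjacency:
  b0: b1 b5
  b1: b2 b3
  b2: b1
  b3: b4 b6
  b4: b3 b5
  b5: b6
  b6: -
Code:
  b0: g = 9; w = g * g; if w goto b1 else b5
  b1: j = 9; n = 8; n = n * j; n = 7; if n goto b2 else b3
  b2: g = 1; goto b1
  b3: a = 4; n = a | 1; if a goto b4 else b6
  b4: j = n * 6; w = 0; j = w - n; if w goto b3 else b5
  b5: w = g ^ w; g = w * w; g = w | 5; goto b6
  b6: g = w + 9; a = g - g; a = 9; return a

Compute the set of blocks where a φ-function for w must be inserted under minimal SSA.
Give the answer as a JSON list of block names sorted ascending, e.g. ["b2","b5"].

Answer: ["b3", "b5", "b6"]

Analysis:
idom tree: b1←b0 b2←b1 b3←b1 b4←b3 b5←b0 b6←b0
Dom∩ at merges:
  b1: preds {b0,b2}: {b0} ∩ {b0,b1,b2} = {b0}; idom=b0
  b3: preds {b1,b4}: {b0,b1} ∩ {b0,b1,b3,b4} = {b0,b1}; idom=b1
  b5: preds {b0,b4}: {b0} ∩ {b0,b1,b3,b4} = {b0}; idom=b0
  b6: preds {b3,b5}: {b0,b1,b3} ∩ {b0,b5} = {b0}; idom=b0

DF walk-up:
  b1←b0: walk · to b0
  b1←b2: walk b2→b1 to b0
  b3←b1: walk · to b1
  b3←b4: walk b4→b3 to b1
  b5←b0: walk · to b0
  b5←b4: walk b4→b3→b1 to b0
  b6←b3: walk b3→b1 to b0
  b6←b5: walk b5 to b0
  b0 → ∅
  b1 → {b1,b5,b6}
  b2 → {b1}
  b3 → {b3,b5,b6}
  b4 → {b3,b5}
  b5 → {b6}
  b6 → ∅

φ for w: defs {b0,b4,b5}
  DF⁺ = {b3,b5,b6}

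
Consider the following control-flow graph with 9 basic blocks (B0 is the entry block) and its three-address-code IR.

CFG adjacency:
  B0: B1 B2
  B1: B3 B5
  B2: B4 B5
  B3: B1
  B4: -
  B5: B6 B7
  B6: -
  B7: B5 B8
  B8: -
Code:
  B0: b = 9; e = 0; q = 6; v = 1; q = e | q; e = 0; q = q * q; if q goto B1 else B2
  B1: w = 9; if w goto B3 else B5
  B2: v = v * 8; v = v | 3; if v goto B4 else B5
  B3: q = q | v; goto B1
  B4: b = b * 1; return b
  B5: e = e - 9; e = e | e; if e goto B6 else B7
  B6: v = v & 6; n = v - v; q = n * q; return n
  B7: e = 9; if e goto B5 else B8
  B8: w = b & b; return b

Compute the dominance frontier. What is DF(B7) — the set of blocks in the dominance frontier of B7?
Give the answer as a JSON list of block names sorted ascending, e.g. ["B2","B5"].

Answer: ["B5"]

Working:
idom tree: B1←B0 B2←B0 B3←B1 B4←B2 B5←B0 B6←B5 B7←B5 B8←B7
Dom∩ at merges:
  B1: preds {B0,B3}: {B0} ∩ {B0,B1,B3} = {B0}; idom=B0
  B5: preds {B1,B2,B7}: {B0,B1} ∩ {B0,B2} ∩ {B0,B5,B7} = {B0}; idom=B0

DF walk-up:
  B1←B0: walk · to B0
  B1←B3: walk B3→B1 to B0
  B5←B1: walk B1 to B0
  B5←B2: walk B2 to B0
  B5←B7: walk B7→B5 to B0
  DF(B0)=∅
  DF(B1)={B1,B5}
  DF(B2)={B5}
  DF(B3)={B1}
  DF(B4)=∅
  DF(B5)={B5}
  DF(B6)=∅
  DF(B7)={B5}
  DF(B8)=∅

DF(B7) = ["B5"]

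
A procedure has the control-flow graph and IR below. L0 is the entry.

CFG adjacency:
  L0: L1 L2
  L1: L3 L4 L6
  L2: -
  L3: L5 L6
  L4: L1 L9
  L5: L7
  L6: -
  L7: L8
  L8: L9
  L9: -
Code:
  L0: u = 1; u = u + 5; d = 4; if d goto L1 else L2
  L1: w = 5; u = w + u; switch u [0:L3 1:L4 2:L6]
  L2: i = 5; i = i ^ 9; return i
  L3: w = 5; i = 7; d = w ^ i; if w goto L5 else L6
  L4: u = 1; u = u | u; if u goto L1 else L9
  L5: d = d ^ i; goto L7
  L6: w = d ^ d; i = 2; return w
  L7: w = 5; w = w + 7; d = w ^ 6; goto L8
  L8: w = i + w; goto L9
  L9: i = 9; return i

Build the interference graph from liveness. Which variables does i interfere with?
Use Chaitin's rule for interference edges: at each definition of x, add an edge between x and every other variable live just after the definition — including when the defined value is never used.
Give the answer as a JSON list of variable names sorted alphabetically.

def/use:
  L0: def={d,u} ue=∅
  L1: def={u,w} ue={u}
  L2: def={i} ue=∅
  L3: def={d,i,w} ue=∅
  L4: def={u} ue=∅
  L5: def={d} ue={d,i}
  L6: def={i,w} ue={d}
  L7: def={d,w} ue=∅
  L8: def={w} ue={i,w}
  L9: def={i} ue=∅

Backward fixpoint:
  L0 li=∅ lo={d,u}
  L1 li={d,u} lo={d}
  L2 li=∅ lo=∅
  L3 li=∅ lo={d,i}
  L4 li={d} lo={d,u}
  L5 li={d,i} lo={i}
  L6 li={d} lo=∅
  L7 li={i} lo={i,w}
  L8 li={i,w} lo=∅
  L9 li=∅ lo=∅

Interfere edges:
  d↔{i,u,w}
  i↔{d,w}
  u↔{d,w}
  w↔{d,i,u}

N(i) = ["d", "w"]

Answer: ["d", "w"]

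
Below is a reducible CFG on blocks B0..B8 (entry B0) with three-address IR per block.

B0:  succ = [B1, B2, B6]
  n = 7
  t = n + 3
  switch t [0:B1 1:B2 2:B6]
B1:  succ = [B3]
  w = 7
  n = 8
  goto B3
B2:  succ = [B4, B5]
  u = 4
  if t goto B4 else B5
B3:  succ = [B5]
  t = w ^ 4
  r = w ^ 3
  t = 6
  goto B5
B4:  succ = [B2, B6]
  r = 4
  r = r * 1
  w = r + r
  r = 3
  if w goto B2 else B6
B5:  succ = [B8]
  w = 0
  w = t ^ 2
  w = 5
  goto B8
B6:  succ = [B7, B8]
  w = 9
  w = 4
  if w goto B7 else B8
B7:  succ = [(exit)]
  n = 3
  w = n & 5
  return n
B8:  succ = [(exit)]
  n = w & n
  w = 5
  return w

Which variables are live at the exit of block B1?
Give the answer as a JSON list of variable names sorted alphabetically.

Answer: ["n", "w"]

Analysis:
def/use:
  B0 def {n,t} use ∅
  B1 def {n,w} use ∅
  B2 def {u} use {t}
  B3 def {r,t} use {w}
  B4 def {r,w} use ∅
  B5 def {w} use {t}
  B6 def {w} use ∅
  B7 def {n,w} use ∅
  B8 def {n,w} use {n,w}

Live sets:
  live B0: ∅→{n,t}
  live B1: ∅→{n,w}
  live B2: {n,t}→{n,t}
  live B3: {n,w}→{n,t}
  live B4: {n,t}→{n,t}
  live B5: {n,t}→{n,w}
  live B6: {n}→{n,w}
  live B7: ∅→∅
  live B8: {n,w}→∅

live-out(B1) = ["n", "w"]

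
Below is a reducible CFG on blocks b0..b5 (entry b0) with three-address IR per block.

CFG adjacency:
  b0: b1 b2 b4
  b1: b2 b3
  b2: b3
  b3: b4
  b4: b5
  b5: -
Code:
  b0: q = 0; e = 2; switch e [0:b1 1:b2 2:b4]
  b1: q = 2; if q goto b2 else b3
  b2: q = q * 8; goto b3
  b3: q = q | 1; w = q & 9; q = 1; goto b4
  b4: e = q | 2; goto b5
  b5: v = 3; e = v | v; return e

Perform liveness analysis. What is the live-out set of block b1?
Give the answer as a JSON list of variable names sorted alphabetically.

Answer: ["q"]

Derivation:
Per-block:
  b0: {e,q} / ∅
  b1: {q} / ∅
  b2: {q} / {q}
  b3: {q,w} / {q}
  b4: {e} / {q}
  b5: {e,v} / ∅

Backward fixpoint:
  b0: in=∅ out={q}
  b1: in=∅ out={q}
  b2: in={q} out={q}
  b3: in={q} out={q}
  b4: in={q} out=∅
  b5: in=∅ out=∅

live-out(b1) = ["q"]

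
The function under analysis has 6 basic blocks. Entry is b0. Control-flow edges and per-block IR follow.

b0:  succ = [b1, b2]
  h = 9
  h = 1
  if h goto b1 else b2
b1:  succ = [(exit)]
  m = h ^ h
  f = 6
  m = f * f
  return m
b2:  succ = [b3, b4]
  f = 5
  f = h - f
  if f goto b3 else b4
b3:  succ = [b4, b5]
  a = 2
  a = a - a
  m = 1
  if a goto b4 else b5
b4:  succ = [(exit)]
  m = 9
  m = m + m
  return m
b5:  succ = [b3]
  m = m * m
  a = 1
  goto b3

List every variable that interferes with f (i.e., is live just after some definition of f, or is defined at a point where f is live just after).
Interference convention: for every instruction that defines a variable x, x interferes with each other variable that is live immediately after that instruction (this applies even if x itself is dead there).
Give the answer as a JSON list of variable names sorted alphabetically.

Answer: ["h"]

Analysis:
Per-block:
  b0: {h} / ∅
  b1: {f,m} / {h}
  b2: {f} / {h}
  b3: {a,m} / ∅
  b4: {m} / ∅
  b5: {a,m} / {m}

Live sets:
  b0 li=∅ lo={h}
  b1 li={h} lo=∅
  b2 li={h} lo=∅
  b3 li=∅ lo={m}
  b4 li=∅ lo=∅
  b5 li={m} lo=∅

Conflict graph:
  a — {m}
  f — {h}
  h — {f}
  m — {a}

N(f) = ["h"]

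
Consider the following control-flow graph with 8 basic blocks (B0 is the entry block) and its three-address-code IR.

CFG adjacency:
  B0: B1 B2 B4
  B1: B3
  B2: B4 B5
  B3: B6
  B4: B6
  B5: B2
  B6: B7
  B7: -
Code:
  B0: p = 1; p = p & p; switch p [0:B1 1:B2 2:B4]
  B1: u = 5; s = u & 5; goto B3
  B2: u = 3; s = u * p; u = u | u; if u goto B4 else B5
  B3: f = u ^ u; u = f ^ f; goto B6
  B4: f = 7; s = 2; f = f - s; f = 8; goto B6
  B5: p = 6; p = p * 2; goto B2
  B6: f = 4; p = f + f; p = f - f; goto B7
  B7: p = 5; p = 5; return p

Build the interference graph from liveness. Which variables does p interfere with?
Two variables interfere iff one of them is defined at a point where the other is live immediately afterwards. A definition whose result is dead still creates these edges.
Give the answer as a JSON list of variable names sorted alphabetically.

Answer: ["f", "u"]

Analysis:
Block summaries:
  B0 def {p} use ∅
  B1 def {s,u} use ∅
  B2 def {s,u} use {p}
  B3 def {f,u} use {u}
  B4 def {f,s} use ∅
  B5 def {p} use ∅
  B6 def {f,p} use ∅
  B7 def {p} use ∅

Backward fixpoint:
  B0 li=∅ lo={p}
  B1 li=∅ lo={u}
  B2 li={p} lo=∅
  B3 li={u} lo=∅
  B4 li=∅ lo=∅
  B5 li=∅ lo={p}
  B6 li=∅ lo=∅
  B7 li=∅ lo=∅

Interfere edges:
  f: {p,s}
  p: {f,u}
  s: {f,u}
  u: {p,s}

N(p) = ["f", "u"]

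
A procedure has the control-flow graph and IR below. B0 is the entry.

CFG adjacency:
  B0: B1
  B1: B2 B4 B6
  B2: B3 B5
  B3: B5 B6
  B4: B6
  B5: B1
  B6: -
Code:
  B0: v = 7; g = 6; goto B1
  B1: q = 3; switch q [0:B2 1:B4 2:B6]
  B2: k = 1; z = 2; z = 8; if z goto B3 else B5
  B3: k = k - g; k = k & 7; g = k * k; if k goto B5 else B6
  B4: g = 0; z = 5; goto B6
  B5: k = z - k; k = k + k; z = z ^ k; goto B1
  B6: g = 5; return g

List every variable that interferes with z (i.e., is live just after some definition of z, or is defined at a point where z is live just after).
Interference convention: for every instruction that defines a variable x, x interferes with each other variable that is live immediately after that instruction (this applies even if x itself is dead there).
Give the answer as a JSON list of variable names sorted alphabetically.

def/use:
  B0: {g,v} / ∅
  B1: {q} / ∅
  B2: {k,z} / ∅
  B3: {g,k} / {g,k}
  B4: {g,z} / ∅
  B5: {k,z} / {k,z}
  B6: {g} / ∅

Liveness:
  live B0: ∅→{g}
  live B1: {g}→{g}
  live B2: {g}→{g,k,z}
  live B3: {g,k,z}→{g,k,z}
  live B4: ∅→∅
  live B5: {g,k,z}→{g}
  live B6: ∅→∅

Conflict graph:
  g↔{k,q,z}
  k↔{g,z}
  q↔{g}
  v↔∅
  z↔{g,k}

N(z) = ["g", "k"]

Answer: ["g", "k"]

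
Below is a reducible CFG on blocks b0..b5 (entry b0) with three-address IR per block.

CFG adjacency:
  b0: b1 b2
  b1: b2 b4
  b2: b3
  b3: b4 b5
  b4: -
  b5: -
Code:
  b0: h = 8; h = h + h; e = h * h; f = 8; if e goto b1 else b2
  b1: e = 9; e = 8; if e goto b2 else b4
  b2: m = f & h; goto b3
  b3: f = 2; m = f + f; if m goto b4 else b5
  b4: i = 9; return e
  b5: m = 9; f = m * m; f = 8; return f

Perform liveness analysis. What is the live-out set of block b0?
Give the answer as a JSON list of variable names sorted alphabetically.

Answer: ["e", "f", "h"]

Analysis:
Per-block:
  b0: def={e,f,h} ue=∅
  b1: def={e} ue=∅
  b2: def={m} ue={f,h}
  b3: def={f,m} ue=∅
  b4: def={i} ue={e}
  b5: def={f,m} ue=∅

Liveness:
  b0: in=∅ out={e,f,h}
  b1: in={f,h} out={e,f,h}
  b2: in={e,f,h} out={e}
  b3: in={e} out={e}
  b4: in={e} out=∅
  b5: in=∅ out=∅

live-out(b0) = ["e", "f", "h"]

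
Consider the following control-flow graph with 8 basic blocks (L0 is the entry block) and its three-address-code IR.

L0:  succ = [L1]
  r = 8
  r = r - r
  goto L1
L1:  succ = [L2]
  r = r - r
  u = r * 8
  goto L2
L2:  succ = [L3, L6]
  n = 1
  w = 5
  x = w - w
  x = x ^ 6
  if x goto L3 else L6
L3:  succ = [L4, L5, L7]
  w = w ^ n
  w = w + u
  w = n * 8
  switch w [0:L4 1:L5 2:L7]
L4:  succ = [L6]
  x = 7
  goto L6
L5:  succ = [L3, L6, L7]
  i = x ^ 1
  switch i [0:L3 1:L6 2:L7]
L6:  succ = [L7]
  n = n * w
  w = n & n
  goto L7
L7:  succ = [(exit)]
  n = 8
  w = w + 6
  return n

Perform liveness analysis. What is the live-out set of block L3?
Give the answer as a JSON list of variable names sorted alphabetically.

Answer: ["n", "u", "w", "x"]

Analysis:
Block summaries:
  L0 def {r} use ∅
  L1 def {r,u} use {r}
  L2 def {n,w,x} use ∅
  L3 def {w} use {n,u,w}
  L4 def {x} use ∅
  L5 def {i} use {x}
  L6 def {n,w} use {n,w}
  L7 def {n,w} use {w}

Backward fixpoint:
  L0: in=∅ out={r}
  L1: in={r} out={u}
  L2: in={u} out={n,u,w,x}
  L3: in={n,u,w,x} out={n,u,w,x}
  L4: in={n,w} out={n,w}
  L5: in={n,u,w,x} out={n,u,w,x}
  L6: in={n,w} out={w}
  L7: in={w} out=∅

live-out(L3) = ["n", "u", "w", "x"]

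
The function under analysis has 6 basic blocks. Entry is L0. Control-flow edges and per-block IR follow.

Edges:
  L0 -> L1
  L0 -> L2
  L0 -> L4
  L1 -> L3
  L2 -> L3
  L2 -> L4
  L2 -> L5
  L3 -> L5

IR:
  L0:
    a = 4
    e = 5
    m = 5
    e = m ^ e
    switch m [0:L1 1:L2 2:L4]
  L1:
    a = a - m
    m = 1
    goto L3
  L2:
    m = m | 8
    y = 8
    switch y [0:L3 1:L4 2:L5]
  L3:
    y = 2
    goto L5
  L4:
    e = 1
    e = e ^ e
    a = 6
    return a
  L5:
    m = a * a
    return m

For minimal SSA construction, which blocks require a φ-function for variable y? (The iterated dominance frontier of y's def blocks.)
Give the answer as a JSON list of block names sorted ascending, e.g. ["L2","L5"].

idom tree: L1←L0 L2←L0 L3←L0 L4←L0 L5←L0
Dom at joins:
  L3: preds {L1,L2}: {L0,L1} ∩ {L0,L2} = {L0}; idom=L0
  L4: preds {L0,L2}: {L0} ∩ {L0,L2} = {L0}; idom=L0
  L5: preds {L2,L3}: {L0,L2} ∩ {L0,L3} = {L0}; idom=L0

DF derivation:
  join L3 pred L1: L1 stop@L0
  join L3 pred L2: L2 stop@L0
  join L4 pred L0: · stop@L0
  join L4 pred L2: L2 stop@L0
  join L5 pred L2: L2 stop@L0
  join L5 pred L3: L3 stop@L0
  DF(L0)=∅
  DF(L1)={L3}
  DF(L2)={L3,L4,L5}
  DF(L3)={L5}
  DF(L4)=∅
  DF(L5)=∅

φ for y: defs {L2,L3}
  DF⁺ = {L3,L4,L5}

Answer: ["L3", "L4", "L5"]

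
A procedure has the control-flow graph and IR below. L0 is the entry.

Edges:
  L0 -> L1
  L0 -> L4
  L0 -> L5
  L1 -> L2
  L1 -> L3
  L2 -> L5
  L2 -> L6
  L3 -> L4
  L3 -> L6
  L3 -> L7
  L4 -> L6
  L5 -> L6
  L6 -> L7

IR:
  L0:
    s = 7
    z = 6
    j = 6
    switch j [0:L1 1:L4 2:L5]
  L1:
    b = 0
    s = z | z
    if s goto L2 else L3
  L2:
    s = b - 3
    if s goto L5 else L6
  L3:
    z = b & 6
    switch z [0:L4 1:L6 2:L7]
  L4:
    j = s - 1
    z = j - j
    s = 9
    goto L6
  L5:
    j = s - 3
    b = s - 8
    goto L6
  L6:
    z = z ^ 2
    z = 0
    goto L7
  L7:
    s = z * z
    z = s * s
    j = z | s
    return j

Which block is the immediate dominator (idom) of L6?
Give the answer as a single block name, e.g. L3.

idom tree: L1←L0 L2←L1 L3←L1 L4←L0 L5←L0 L6←L0 L7←L0
Dom∩ at merges:
  L4: preds {L0,L3}: {L0} ∩ {L0,L1,L3} = {L0}; idom=L0
  L5: preds {L0,L2}: {L0} ∩ {L0,L1,L2} = {L0}; idom=L0
  L6: preds {L2,L3,L4,L5}: {L0,L1,L2} ∩ {L0,L1,L3} ∩ {L0,L4} ∩ {L0,L5} = {L0}; idom=L0
  L7: preds {L3,L6}: {L0,L1,L3} ∩ {L0,L6} = {L0}; idom=L0

idom(L6) = L0

Answer: L0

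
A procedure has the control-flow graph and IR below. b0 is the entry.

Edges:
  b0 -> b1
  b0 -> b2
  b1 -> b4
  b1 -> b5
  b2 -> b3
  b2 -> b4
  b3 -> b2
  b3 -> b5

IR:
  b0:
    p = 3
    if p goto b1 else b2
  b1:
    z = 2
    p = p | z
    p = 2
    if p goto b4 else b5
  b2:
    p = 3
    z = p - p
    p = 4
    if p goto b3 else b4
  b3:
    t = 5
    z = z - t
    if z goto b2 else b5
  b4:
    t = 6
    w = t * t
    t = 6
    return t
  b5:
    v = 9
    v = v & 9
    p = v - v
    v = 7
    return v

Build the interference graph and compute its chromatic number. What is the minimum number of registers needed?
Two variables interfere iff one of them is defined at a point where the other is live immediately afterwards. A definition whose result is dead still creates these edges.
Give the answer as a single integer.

Per-block:
  b0: {p} / ∅
  b1: {p,z} / {p}
  b2: {p,z} / ∅
  b3: {t,z} / {z}
  b4: {t,w} / ∅
  b5: {p,v} / ∅

Backward fixpoint:
  live b0: ∅→{p}
  live b1: {p}→∅
  live b2: ∅→{z}
  live b3: {z}→∅
  live b4: ∅→∅
  live b5: ∅→∅

Interfere edges:
  p: {z}
  t: {z}
  v: ∅
  w: ∅
  z: {p,t}

Chromatic number:
  clique {p,z} ⇒ need ≥ 2
  2-colouring: c0={v,w,z}  c1={p,t}
  χ = 2

Answer: 2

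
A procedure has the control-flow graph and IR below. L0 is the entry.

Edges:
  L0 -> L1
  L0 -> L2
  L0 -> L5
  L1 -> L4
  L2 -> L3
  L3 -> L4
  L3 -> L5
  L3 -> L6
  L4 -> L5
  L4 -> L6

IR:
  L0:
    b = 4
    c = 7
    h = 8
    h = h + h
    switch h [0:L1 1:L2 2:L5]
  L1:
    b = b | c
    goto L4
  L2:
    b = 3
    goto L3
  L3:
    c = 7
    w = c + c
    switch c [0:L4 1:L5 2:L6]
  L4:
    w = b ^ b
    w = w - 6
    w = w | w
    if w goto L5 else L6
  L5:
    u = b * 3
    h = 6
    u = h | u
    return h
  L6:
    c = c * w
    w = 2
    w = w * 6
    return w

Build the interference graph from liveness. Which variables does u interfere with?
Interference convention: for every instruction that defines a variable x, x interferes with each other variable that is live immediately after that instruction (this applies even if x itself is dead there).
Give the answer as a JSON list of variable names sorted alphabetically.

Answer: ["h"]

Derivation:
def/use:
  L0: {b,c,h} / ∅
  L1: {b} / {b,c}
  L2: {b} / ∅
  L3: {c,w} / ∅
  L4: {w} / {b}
  L5: {h,u} / {b}
  L6: {c,w} / {c,w}

Live sets:
  L0: in=∅ out={b,c}
  L1: in={b,c} out={b,c}
  L2: in=∅ out={b}
  L3: in={b} out={b,c,w}
  L4: in={b,c} out={b,c,w}
  L5: in={b} out=∅
  L6: in={c,w} out=∅

Interfere edges:
  b: {c,h,w}
  c: {b,h,w}
  h: {b,c,u}
  u: {h}
  w: {b,c}

N(u) = ["h"]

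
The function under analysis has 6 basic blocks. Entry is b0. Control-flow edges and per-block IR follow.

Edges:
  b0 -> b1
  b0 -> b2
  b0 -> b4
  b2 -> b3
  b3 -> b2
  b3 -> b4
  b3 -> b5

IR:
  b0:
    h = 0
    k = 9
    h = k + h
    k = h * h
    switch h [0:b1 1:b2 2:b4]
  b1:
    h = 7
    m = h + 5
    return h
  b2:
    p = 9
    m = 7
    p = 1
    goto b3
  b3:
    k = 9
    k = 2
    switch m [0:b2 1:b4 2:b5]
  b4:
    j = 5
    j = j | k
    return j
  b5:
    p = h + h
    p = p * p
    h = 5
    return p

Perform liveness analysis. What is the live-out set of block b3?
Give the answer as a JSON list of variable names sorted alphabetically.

Block summaries:
  b0: {h,k} / ∅
  b1: {h,m} / ∅
  b2: {m,p} / ∅
  b3: {k} / {m}
  b4: {j} / {k}
  b5: {h,p} / {h}

Backward fixpoint:
  b0: in=∅ out={h,k}
  b1: in=∅ out=∅
  b2: in={h} out={h,m}
  b3: in={h,m} out={h,k}
  b4: in={k} out=∅
  b5: in={h} out=∅

live-out(b3) = ["h", "k"]

Answer: ["h", "k"]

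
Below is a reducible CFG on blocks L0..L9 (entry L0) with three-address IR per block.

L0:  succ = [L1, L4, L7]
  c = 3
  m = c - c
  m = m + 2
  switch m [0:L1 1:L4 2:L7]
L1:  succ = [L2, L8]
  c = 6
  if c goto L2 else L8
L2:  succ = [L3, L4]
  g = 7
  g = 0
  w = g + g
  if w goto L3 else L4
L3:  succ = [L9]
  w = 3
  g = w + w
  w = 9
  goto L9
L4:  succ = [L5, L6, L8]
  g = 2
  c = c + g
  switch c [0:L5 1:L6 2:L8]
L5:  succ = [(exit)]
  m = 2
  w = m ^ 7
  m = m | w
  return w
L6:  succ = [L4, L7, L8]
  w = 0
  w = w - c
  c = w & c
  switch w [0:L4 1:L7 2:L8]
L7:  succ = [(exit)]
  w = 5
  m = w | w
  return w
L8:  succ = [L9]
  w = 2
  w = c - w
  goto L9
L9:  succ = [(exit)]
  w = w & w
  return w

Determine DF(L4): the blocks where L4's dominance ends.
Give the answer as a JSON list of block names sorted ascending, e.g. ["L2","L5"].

Answer: ["L4", "L7", "L8"]

Derivation:
idom tree: L1←L0 L2←L1 L3←L2 L4←L0 L5←L4 L6←L4 L7←L0 L8←L0 L9←L0
Dom at joins:
  L4: preds {L0,L2,L6}: {L0} ∩ {L0,L1,L2} ∩ {L0,L4,L6} = {L0}; idom=L0
  L7: preds {L0,L6}: {L0} ∩ {L0,L4,L6} = {L0}; idom=L0
  L8: preds {L1,L4,L6}: {L0,L1} ∩ {L0,L4} ∩ {L0,L4,L6} = {L0}; idom=L0
  L9: preds {L3,L8}: {L0,L1,L2,L3} ∩ {L0,L8} = {L0}; idom=L0

Frontier:
  L4←L0: walk · to L0
  L4←L2: walk L2→L1 to L0
  L4←L6: walk L6→L4 to L0
  L7←L0: walk · to L0
  L7←L6: walk L6→L4 to L0
  L8←L1: walk L1 to L0
  L8←L4: walk L4 to L0
  L8←L6: walk L6→L4 to L0
  L9←L3: walk L3→L2→L1 to L0
  L9←L8: walk L8 to L0
  DF(L0)=∅
  DF(L1)={L4,L8,L9}
  DF(L2)={L4,L9}
  DF(L3)={L9}
  DF(L4)={L4,L7,L8}
  DF(L5)=∅
  DF(L6)={L4,L7,L8}
  DF(L7)=∅
  DF(L8)={L9}
  DF(L9)=∅

DF(L4) = ["L4", "L7", "L8"]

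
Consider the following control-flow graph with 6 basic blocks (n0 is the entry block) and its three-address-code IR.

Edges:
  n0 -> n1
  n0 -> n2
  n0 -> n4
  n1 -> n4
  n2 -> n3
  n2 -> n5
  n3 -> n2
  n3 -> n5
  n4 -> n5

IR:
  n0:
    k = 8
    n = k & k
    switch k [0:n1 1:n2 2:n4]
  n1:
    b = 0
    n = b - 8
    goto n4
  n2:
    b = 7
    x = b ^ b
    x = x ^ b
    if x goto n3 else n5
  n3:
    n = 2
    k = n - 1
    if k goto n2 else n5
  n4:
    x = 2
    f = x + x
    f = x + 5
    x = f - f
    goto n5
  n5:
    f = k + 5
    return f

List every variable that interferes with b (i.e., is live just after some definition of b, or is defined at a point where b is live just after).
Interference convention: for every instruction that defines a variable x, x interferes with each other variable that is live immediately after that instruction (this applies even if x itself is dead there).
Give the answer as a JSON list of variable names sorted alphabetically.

Answer: ["k", "x"]

Derivation:
Per-block:
  n0: {k,n} / ∅
  n1: {b,n} / ∅
  n2: {b,x} / ∅
  n3: {k,n} / ∅
  n4: {f,x} / ∅
  n5: {f} / {k}

Live sets:
  live n0: ∅→{k}
  live n1: {k}→{k}
  live n2: {k}→{k}
  live n3: ∅→{k}
  live n4: {k}→{k}
  live n5: {k}→∅

Conflict graph:
  b: {k,x}
  f: {k,x}
  k: {b,f,n,x}
  n: {k}
  x: {b,f,k}

N(b) = ["k", "x"]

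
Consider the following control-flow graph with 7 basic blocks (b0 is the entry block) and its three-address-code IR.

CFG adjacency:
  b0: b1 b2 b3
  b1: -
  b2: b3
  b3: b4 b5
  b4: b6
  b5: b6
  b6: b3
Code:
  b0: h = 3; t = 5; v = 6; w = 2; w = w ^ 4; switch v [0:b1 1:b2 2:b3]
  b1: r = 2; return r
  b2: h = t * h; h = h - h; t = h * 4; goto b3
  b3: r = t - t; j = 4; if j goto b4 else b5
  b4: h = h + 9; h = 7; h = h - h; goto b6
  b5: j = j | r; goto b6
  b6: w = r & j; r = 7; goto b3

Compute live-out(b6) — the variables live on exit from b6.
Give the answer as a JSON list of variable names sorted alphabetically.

Answer: ["h", "t"]

Working:
Per-block:
  b0 def {h,t,v,w} use ∅
  b1 def {r} use ∅
  b2 def {h,t} use {h,t}
  b3 def {j,r} use {t}
  b4 def {h} use {h}
  b5 def {j} use {j,r}
  b6 def {r,w} use {j,r}

Liveness:
  b0 li=∅ lo={h,t}
  b1 li=∅ lo=∅
  b2 li={h,t} lo={h,t}
  b3 li={h,t} lo={h,j,r,t}
  b4 li={h,j,r,t} lo={h,j,r,t}
  b5 li={h,j,r,t} lo={h,j,r,t}
  b6 li={h,j,r,t} lo={h,t}

live-out(b6) = ["h", "t"]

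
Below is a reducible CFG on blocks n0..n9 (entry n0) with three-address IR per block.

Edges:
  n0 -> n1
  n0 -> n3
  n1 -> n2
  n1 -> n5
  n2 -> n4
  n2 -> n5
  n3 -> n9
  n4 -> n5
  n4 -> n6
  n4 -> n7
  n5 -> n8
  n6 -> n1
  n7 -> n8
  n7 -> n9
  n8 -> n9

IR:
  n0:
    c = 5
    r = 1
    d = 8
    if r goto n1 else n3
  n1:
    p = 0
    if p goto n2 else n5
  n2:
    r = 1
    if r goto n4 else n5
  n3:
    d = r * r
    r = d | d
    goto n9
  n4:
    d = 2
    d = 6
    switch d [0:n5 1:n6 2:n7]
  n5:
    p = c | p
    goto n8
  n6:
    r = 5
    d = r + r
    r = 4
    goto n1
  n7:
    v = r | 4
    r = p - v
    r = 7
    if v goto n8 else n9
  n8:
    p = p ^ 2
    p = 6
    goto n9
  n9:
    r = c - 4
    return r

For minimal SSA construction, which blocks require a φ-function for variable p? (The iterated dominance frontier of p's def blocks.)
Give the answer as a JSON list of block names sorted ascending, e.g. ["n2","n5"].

idom tree: n1←n0 n2←n1 n3←n0 n4←n2 n5←n1 n6←n4 n7←n4 n8←n1 n9←n0
Dom at joins:
  n1: preds {n0,n6}: {n0} ∩ {n0,n1,n2,n4,n6} = {n0}; idom=n0
  n5: preds {n1,n2,n4}: {n0,n1} ∩ {n0,n1,n2} ∩ {n0,n1,n2,n4} = {n0,n1}; idom=n1
  n8: preds {n5,n7}: {n0,n1,n5} ∩ {n0,n1,n2,n4,n7} = {n0,n1}; idom=n1
  n9: preds {n3,n7,n8}: {n0,n3} ∩ {n0,n1,n2,n4,n7} ∩ {n0,n1,n8} = {n0}; idom=n0

Frontier:
  n1←n0: walk · to n0
  n1←n6: walk n6→n4→n2→n1 to n0
  n5←n1: walk · to n1
  n5←n2: walk n2 to n1
  n5←n4: walk n4→n2 to n1
  n8←n5: walk n5 to n1
  n8←n7: walk n7→n4→n2 to n1
  n9←n3: walk n3 to n0
  n9←n7: walk n7→n4→n2→n1 to n0
  n9←n8: walk n8→n1 to n0
  DF(n0)=∅
  DF(n1)={n1,n9}
  DF(n2)={n1,n5,n8,n9}
  DF(n3)={n9}
  DF(n4)={n1,n5,n8,n9}
  DF(n5)={n8}
  DF(n6)={n1}
  DF(n7)={n8,n9}
  DF(n8)={n9}
  DF(n9)=∅

φ for p: defs {n1,n5,n8}
  DF⁺ = {n1,n8,n9}

Answer: ["n1", "n8", "n9"]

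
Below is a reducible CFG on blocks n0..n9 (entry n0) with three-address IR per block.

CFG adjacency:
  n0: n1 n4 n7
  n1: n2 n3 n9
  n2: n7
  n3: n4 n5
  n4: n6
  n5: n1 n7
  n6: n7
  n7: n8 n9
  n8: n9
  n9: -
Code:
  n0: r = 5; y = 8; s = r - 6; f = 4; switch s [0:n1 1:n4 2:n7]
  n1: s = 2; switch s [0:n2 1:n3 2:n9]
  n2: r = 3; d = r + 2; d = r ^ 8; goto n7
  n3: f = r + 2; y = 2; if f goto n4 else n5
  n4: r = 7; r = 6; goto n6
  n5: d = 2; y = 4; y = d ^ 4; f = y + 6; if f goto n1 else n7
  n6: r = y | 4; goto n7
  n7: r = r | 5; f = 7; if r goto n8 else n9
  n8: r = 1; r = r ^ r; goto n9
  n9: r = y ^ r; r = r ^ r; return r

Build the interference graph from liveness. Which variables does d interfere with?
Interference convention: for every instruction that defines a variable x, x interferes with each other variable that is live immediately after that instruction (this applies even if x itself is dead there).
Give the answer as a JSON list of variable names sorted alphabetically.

Answer: ["r", "y"]

Derivation:
Block summaries:
  n0 def {f,r,s,y} use ∅
  n1 def {s} use ∅
  n2 def {d,r} use ∅
  n3 def {f,y} use {r}
  n4 def {r} use ∅
  n5 def {d,f,y} use ∅
  n6 def {r} use {y}
  n7 def {f,r} use {r}
  n8 def {r} use ∅
  n9 def {r} use {r,y}

Backward fixpoint:
  n0 li=∅ lo={r,y}
  n1 li={r,y} lo={r,y}
  n2 li={y} lo={r,y}
  n3 li={r} lo={r,y}
  n4 li={y} lo={y}
  n5 li={r} lo={r,y}
  n6 li={y} lo={r,y}
  n7 li={r,y} lo={r,y}
  n8 li={y} lo={r,y}
  n9 li={r,y} lo=∅

Conflict graph:
  d↔{r,y}
  f↔{r,s,y}
  r↔{d,f,s,y}
  s↔{f,r,y}
  y↔{d,f,r,s}

N(d) = ["r", "y"]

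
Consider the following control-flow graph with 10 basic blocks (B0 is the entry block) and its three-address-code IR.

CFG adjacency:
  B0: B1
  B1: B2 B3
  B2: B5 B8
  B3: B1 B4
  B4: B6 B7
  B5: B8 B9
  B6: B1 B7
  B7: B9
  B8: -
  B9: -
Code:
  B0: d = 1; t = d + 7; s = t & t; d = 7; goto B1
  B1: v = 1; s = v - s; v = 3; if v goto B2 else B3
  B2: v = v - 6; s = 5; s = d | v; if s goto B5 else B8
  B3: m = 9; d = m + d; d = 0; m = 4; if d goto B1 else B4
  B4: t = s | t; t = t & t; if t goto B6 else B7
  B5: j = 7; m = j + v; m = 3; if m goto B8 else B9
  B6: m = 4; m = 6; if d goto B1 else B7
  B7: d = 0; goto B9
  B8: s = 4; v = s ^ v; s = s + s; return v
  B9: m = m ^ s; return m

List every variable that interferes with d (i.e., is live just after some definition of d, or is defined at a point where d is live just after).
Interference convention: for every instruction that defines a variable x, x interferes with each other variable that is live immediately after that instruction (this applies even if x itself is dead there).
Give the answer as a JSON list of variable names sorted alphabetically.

Answer: ["m", "s", "t", "v"]

Working:
Block summaries:
  B0: def={d,s,t} ue=∅
  B1: def={s,v} ue={s}
  B2: def={s,v} ue={d,v}
  B3: def={d,m} ue={d}
  B4: def={t} ue={s,t}
  B5: def={j,m} ue={v}
  B6: def={m} ue={d}
  B7: def={d} ue=∅
  B8: def={s,v} ue={v}
  B9: def={m} ue={m,s}

Backward fixpoint:
  B0 li=∅ lo={d,s,t}
  B1 li={d,s,t} lo={d,s,t,v}
  B2 li={d,v} lo={s,v}
  B3 li={d,s,t} lo={d,m,s,t}
  B4 li={d,m,s,t} lo={d,m,s,t}
  B5 li={s,v} lo={m,s,v}
  B6 li={d,s,t} lo={d,m,s,t}
  B7 li={m,s} lo={m,s}
  B8 li={v} lo=∅
  B9 li={m,s} lo=∅

Interfere edges:
  d — {m,s,t,v}
  j — {s,v}
  m — {d,s,t,v}
  s — {d,j,m,t,v}
  t — {d,m,s,v}
  v — {d,j,m,s,t}

N(d) = ["m", "s", "t", "v"]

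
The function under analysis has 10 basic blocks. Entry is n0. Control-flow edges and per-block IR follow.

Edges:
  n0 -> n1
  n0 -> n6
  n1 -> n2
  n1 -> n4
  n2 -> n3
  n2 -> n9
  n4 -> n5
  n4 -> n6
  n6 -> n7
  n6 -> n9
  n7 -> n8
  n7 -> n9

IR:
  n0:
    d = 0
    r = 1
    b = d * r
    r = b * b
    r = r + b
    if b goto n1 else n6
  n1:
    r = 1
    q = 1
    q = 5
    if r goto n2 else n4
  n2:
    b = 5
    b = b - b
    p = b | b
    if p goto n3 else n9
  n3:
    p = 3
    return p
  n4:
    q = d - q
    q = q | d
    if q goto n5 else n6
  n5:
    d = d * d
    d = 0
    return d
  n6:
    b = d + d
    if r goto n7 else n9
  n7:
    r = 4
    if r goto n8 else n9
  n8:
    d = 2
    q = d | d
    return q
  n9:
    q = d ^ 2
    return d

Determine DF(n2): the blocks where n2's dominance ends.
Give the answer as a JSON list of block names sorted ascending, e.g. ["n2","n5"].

Answer: ["n9"]

Analysis:
idom tree: n1←n0 n2←n1 n3←n2 n4←n1 n5←n4 n6←n0 n7←n6 n8←n7 n9←n0
Join-block Dom:
  n6: preds {n0,n4}: {n0} ∩ {n0,n1,n4} = {n0}; idom=n0
  n9: preds {n2,n6,n7}: {n0,n1,n2} ∩ {n0,n6} ∩ {n0,n6,n7} = {n0}; idom=n0

DF walk-up:
  join n6 pred n0: · stop@n0
  join n6 pred n4: n4→n1 stop@n0
  join n9 pred n2: n2→n1 stop@n0
  join n9 pred n6: n6 stop@n0
  join n9 pred n7: n7→n6 stop@n0
  n0: DF=∅
  n1: DF={n6,n9}
  n2: DF={n9}
  n3: DF=∅
  n4: DF={n6}
  n5: DF=∅
  n6: DF={n9}
  n7: DF={n9}
  n8: DF=∅
  n9: DF=∅

DF(n2) = ["n9"]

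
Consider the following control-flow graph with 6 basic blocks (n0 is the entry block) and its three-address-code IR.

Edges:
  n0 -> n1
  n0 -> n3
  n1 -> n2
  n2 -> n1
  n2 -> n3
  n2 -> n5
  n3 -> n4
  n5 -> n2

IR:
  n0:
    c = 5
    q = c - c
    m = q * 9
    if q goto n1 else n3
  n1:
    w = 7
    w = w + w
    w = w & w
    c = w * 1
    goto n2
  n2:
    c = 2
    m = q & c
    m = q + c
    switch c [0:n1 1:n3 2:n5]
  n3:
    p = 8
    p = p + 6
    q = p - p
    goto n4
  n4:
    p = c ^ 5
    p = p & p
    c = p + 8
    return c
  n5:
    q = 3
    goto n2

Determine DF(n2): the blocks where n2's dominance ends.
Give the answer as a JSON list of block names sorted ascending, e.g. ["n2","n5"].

Answer: ["n1", "n2", "n3"]

Working:
idom tree: n1←n0 n2←n1 n3←n0 n4←n3 n5←n2
Join-block Dom:
  n1: preds {n0,n2}: {n0} ∩ {n0,n1,n2} = {n0}; idom=n0
  n2: preds {n1,n5}: {n0,n1} ∩ {n0,n1,n2,n5} = {n0,n1}; idom=n1
  n3: preds {n0,n2}: {n0} ∩ {n0,n1,n2} = {n0}; idom=n0

Frontier:
  join n1 pred n0: · stop@n0
  join n1 pred n2: n2→n1 stop@n0
  join n2 pred n1: · stop@n1
  join n2 pred n5: n5→n2 stop@n1
  join n3 pred n0: · stop@n0
  join n3 pred n2: n2→n1 stop@n0
  n0: DF=∅
  n1: DF={n1,n3}
  n2: DF={n1,n2,n3}
  n3: DF=∅
  n4: DF=∅
  n5: DF={n2}

DF(n2) = ["n1", "n2", "n3"]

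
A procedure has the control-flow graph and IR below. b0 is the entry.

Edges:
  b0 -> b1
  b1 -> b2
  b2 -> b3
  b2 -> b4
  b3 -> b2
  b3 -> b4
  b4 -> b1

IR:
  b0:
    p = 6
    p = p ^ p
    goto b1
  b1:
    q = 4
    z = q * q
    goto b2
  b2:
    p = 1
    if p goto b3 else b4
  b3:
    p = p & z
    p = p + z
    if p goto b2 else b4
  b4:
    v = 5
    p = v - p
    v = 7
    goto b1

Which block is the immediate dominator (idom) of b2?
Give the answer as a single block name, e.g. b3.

idom tree: b1←b0 b2←b1 b3←b2 b4←b2
Join-block Dom:
  b1: preds {b0,b4}: {b0} ∩ {b0,b1,b2,b4} = {b0}; idom=b0
  b2: preds {b1,b3}: {b0,b1} ∩ {b0,b1,b2,b3} = {b0,b1}; idom=b1
  b4: preds {b2,b3}: {b0,b1,b2} ∩ {b0,b1,b2,b3} = {b0,b1,b2}; idom=b2

idom(b2) = b1

Answer: b1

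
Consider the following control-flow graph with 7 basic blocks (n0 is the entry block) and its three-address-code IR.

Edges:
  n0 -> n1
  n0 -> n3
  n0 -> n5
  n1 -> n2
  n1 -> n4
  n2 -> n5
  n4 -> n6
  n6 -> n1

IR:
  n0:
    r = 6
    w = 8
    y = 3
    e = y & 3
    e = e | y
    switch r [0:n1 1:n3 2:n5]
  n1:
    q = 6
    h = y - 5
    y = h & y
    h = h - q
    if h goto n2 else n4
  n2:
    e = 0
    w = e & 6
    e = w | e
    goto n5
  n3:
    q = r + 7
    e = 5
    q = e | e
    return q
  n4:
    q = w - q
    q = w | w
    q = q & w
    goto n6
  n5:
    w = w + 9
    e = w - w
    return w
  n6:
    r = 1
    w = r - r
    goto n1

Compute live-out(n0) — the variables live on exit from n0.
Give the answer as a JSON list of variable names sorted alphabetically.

Answer: ["r", "w", "y"]

Working:
Per-block:
  n0: def={e,r,w,y} ue=∅
  n1: def={h,q,y} ue={y}
  n2: def={e,w} ue=∅
  n3: def={e,q} ue={r}
  n4: def={q} ue={q,w}
  n5: def={e,w} ue={w}
  n6: def={r,w} ue=∅

Liveness:
  n0: in=∅ out={r,w,y}
  n1: in={w,y} out={q,w,y}
  n2: in=∅ out={w}
  n3: in={r} out=∅
  n4: in={q,w,y} out={y}
  n5: in={w} out=∅
  n6: in={y} out={w,y}

live-out(n0) = ["r", "w", "y"]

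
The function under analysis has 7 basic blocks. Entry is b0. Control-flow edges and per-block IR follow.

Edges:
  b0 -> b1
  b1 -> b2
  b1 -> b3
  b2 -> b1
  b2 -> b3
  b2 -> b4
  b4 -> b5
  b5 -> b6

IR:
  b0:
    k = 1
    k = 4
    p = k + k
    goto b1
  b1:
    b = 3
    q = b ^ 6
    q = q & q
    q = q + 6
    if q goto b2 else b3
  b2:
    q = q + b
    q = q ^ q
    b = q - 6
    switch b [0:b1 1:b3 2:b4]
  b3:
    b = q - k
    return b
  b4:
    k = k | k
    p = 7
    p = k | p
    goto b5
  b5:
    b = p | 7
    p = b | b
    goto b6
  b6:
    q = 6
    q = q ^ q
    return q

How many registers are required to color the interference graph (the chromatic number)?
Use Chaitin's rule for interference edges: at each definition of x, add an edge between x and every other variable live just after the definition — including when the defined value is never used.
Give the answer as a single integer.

def/use:
  b0: {k,p} / ∅
  b1: {b,q} / ∅
  b2: {b,q} / {b,q}
  b3: {b} / {k,q}
  b4: {k,p} / {k}
  b5: {b,p} / {p}
  b6: {q} / ∅

Live sets:
  b0 li=∅ lo={k}
  b1 li={k} lo={b,k,q}
  b2 li={b,k,q} lo={k,q}
  b3 li={k,q} lo=∅
  b4 li={k} lo={p}
  b5 li={p} lo=∅
  b6 li=∅ lo=∅

Interfere edges:
  b: {k,q}
  k: {b,p,q}
  p: {k}
  q: {b,k}

Colouring:
  lower bound: {b,k,q} mutually conflict ⇒ χ ≥ 3
  3-colouring: r0={k}  r1={b,p}  r2={q}
  χ = 3

Answer: 3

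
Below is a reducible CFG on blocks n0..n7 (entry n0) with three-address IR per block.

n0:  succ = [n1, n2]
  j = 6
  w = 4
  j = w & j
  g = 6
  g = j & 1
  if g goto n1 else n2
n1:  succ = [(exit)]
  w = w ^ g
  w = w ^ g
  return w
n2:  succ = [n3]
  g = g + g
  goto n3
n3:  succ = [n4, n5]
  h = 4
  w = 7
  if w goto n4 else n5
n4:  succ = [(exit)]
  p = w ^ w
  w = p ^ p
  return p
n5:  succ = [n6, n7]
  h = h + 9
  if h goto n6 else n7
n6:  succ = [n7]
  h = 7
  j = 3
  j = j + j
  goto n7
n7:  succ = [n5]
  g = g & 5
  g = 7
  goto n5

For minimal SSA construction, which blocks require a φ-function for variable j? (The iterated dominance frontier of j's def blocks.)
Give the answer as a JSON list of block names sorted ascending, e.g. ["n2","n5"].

Answer: ["n5", "n7"]

Derivation:
idom tree: n1←n0 n2←n0 n3←n2 n4←n3 n5←n3 n6←n5 n7←n5
Dom∩ at merges:
  n5: preds {n3,n7}: {n0,n2,n3} ∩ {n0,n2,n3,n5,n7} = {n0,n2,n3}; idom=n3
  n7: preds {n5,n6}: {n0,n2,n3,n5} ∩ {n0,n2,n3,n5,n6} = {n0,n2,n3,n5}; idom=n5

DF derivation:
  n5←n3: walk · to n3
  n5←n7: walk n7→n5 to n3
  n7←n5: walk · to n5
  n7←n6: walk n6 to n5
  n0 → ∅
  n1 → ∅
  n2 → ∅
  n3 → ∅
  n4 → ∅
  n5 → {n5}
  n6 → {n7}
  n7 → {n5}

φ for j: defs {n0,n6}
  DF⁺ = {n5,n7}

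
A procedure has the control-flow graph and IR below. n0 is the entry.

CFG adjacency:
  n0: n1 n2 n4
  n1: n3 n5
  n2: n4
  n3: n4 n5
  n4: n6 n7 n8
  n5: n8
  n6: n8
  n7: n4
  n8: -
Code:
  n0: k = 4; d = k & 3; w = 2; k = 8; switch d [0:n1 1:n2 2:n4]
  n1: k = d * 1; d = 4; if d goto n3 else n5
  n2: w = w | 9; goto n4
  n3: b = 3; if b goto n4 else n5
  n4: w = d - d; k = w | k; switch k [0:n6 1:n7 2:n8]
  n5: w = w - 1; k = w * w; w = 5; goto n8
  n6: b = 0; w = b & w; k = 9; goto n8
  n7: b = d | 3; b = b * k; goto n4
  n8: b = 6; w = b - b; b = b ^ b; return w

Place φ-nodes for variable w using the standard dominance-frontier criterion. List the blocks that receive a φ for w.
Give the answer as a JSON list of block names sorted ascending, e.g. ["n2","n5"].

Answer: ["n4", "n8"]

Working:
idom tree: n1←n0 n2←n0 n3←n1 n4←n0 n5←n1 n6←n4 n7←n4 n8←n0
Join-block Dom:
  n4: preds {n0,n2,n3,n7}: {n0} ∩ {n0,n2} ∩ {n0,n1,n3} ∩ {n0,n4,n7} = {n0}; idom=n0
  n5: preds {n1,n3}: {n0,n1} ∩ {n0,n1,n3} = {n0,n1}; idom=n1
  n8: preds {n4,n5,n6}: {n0,n4} ∩ {n0,n1,n5} ∩ {n0,n4,n6} = {n0}; idom=n0

DF derivation:
  join n4 pred n0: · stop@n0
  join n4 pred n2: n2 stop@n0
  join n4 pred n3: n3→n1 stop@n0
  join n4 pred n7: n7→n4 stop@n0
  join n5 pred n1: · stop@n1
  join n5 pred n3: n3 stop@n1
  join n8 pred n4: n4 stop@n0
  join n8 pred n5: n5→n1 stop@n0
  join n8 pred n6: n6→n4 stop@n0
  DF(n0)=∅
  DF(n1)={n4,n8}
  DF(n2)={n4}
  DF(n3)={n4,n5}
  DF(n4)={n4,n8}
  DF(n5)={n8}
  DF(n6)={n8}
  DF(n7)={n4}
  DF(n8)=∅

φ for w: defs {n0,n2,n4,n5,n6,n8}
  DF⁺ = {n4,n8}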